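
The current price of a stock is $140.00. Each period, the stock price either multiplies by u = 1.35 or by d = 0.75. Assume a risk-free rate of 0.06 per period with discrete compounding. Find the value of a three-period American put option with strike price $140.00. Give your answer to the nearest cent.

$19.56

Risk-neutral probability p = (1 + 0.06 − 0.75)/(1.35 − 0.75) = 0.3100/0.6000 = 0.5167
Terminal stock prices: S_uuu = 344.5, S_uud = 191.4, S_udd = 106.3, S_ddd = 59.06
Terminal payoffs (K − S): max(-204.5, 0) = 0, max(-51.36, 0) = 0, max(33.69, 0) = 33.69, max(80.94, 0) = 80.94
Node uu (S = 255.2): continuation = 1/1.06·[0.5167·0.0000 + 0.4833·0.0000] = 0.0000; exercise value = 0.0000 ≤ continuation, so V_uu = 0.0000
Node ud (S = 141.8): continuation = 1/1.06·[0.5167·0.0000 + 0.4833·33.6875] = 15.3607; exercise value = 0.0000 ≤ continuation, so V_ud = 15.3607
Node dd (S = 78.75): continuation = 1/1.06·[0.5167·33.6875 + 0.4833·80.9375] = 53.3255; exercise value = 61.2500 > continuation, so V_dd = 61.2500 (exercise)
Node u (S = 189): continuation = 1/1.06·[0.5167·0.0000 + 0.4833·15.3607] = 7.0041; exercise value = 0.0000 ≤ continuation, so V_u = 7.0041
Node d (S = 105): continuation = 1/1.06·[0.5167·15.3607 + 0.4833·61.2500] = 35.4156; exercise value = 35.0000 ≤ continuation, so V_d = 35.4156
Node 0 (S = 140): continuation = 1/1.06·[0.5167·7.0041 + 0.4833·35.4156] = 19.5625; exercise value = 0.0000 ≤ continuation, so V_0 = 19.5625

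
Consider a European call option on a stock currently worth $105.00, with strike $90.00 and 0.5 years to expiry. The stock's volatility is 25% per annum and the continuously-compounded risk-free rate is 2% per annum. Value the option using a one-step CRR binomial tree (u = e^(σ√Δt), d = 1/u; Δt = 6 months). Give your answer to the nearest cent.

$16.92

CRR parameters: u = e^(σ√Δt) = e^(0.25·√0.5) = 1.1934, d = 1/u = 0.8380
Per-period rate: rΔt = 0.02·0.5 = 0.01, so R = e^0.01 = 1.0101
Risk-neutral probability p = (e^0.01 − 0.8380)/(1.1934 − 0.8380) = 0.1721/0.3554 = 0.4842
Terminal stock prices: S_u = 125.3, S_d = 87.99
Terminal payoffs (S − K): max(35.3, 0) = 35.3, max(-2.013, 0) = 0
Node 0 (S = 105): V_0 = e^(−0.01)·[0.4842·35.3033 + 0.5158·0.0000] = 16.9237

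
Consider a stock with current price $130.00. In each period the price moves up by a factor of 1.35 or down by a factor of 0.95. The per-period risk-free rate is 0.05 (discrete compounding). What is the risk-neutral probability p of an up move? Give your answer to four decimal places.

Risk-neutral probability p = (1 + 0.05 − 0.95)/(1.35 − 0.95) = 0.1000/0.4000 = 0.2500

p = 0.2500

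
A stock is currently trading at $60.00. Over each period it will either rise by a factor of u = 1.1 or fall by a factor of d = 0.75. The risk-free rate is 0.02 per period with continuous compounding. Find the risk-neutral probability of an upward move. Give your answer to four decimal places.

Risk-neutral probability p = (e^0.02 − 0.75)/(1.1 − 0.75) = 0.2702/0.3500 = 0.7720

p = 0.7720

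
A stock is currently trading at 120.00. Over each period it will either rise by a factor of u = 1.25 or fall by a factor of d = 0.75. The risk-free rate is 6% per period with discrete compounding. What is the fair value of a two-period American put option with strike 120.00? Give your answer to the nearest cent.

12.33

Risk-neutral probability p = (1 + 0.06 − 0.75)/(1.25 − 0.75) = 0.3100/0.5000 = 0.6200
Terminal stock prices: S_uu = 187.5, S_ud = 112.5, S_dd = 67.5
Terminal payoffs (K − S): max(-67.5, 0) = 0, max(7.5, 0) = 7.5, max(52.5, 0) = 52.5
Node u (S = 150): continuation = 1/1.06·[0.6200·0.0000 + 0.3800·7.5000] = 2.6887; exercise value = 0.0000 ≤ continuation, so V_u = 2.6887
Node d (S = 90): continuation = 1/1.06·[0.6200·7.5000 + 0.3800·52.5000] = 23.2075; exercise value = 30.0000 > continuation, so V_d = 30.0000 (exercise)
Node 0 (S = 120): continuation = 1/1.06·[0.6200·2.6887 + 0.3800·30.0000] = 12.3273; exercise value = 0.0000 ≤ continuation, so V_0 = 12.3273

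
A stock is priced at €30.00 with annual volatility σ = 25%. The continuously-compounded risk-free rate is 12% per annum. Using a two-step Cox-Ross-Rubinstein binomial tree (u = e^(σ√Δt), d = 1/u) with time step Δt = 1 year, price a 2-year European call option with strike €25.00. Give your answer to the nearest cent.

€10.85

CRR parameters: u = e^(σ√Δt) = e^(0.25·√1) = 1.2840, d = 1/u = 0.7788
Per-period rate: rΔt = 0.12·1 = 0.12, so R = e^0.12 = 1.1275
Risk-neutral probability p = (e^0.12 − 0.7788)/(1.2840 − 0.7788) = 0.3487/0.5052 = 0.6902
Terminal stock prices: S_uu = 49.46, S_ud = 30, S_dd = 18.2
Terminal payoffs (S − K): max(24.46, 0) = 24.46, max(5, 0) = 5, max(-6.804, 0) = 0
Node u (S = 38.52): V_u = e^(−0.12)·[0.6902·24.4616 + 0.3098·5.0000] = 16.3478
Node d (S = 23.36): V_d = e^(−0.12)·[0.6902·5.0000 + 0.3098·0.0000] = 3.0607
Node 0 (S = 30): V_0 = e^(−0.12)·[0.6902·16.3478 + 0.3098·3.0607] = 10.8481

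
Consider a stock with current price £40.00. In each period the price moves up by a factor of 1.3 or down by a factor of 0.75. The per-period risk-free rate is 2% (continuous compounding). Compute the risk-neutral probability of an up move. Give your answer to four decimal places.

p = 0.4913

Risk-neutral probability p = (e^0.02 − 0.75)/(1.3 − 0.75) = 0.2702/0.5500 = 0.4913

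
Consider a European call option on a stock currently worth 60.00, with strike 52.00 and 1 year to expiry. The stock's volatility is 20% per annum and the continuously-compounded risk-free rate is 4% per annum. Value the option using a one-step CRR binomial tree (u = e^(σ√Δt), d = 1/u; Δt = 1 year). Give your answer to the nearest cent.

CRR parameters: u = e^(σ√Δt) = e^(0.2·√1) = 1.2214, d = 1/u = 0.8187
Per-period rate: rΔt = 0.04·1 = 0.04, so R = e^0.04 = 1.0408
Risk-neutral probability p = (e^0.04 − 0.8187)/(1.2214 − 0.8187) = 0.2221/0.4027 = 0.5515
Terminal stock prices: S_u = 73.28, S_d = 49.12
Terminal payoffs (S − K): max(21.28, 0) = 21.28, max(-2.876, 0) = 0
Node 0 (S = 60): V_0 = e^(−0.04)·[0.5515·21.2842 + 0.4485·0.0000] = 11.2783

11.28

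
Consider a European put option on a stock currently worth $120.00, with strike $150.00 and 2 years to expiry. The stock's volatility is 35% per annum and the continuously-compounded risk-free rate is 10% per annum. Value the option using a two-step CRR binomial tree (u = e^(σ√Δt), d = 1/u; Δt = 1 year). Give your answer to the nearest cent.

$26.39

CRR parameters: u = e^(σ√Δt) = e^(0.35·√1) = 1.4191, d = 1/u = 0.7047
Per-period rate: rΔt = 0.1·1 = 0.1, so R = e^0.1 = 1.1052
Risk-neutral probability p = (e^0.1 − 0.7047)/(1.4191 − 0.7047) = 0.4005/0.7144 = 0.5606
Terminal stock prices: S_uu = 241.7, S_ud = 120, S_dd = 59.59
Terminal payoffs (K − S): max(-91.65, 0) = 0, max(30, 0) = 30, max(90.41, 0) = 90.41
Node u (S = 170.3): V_u = e^(−0.1)·[0.5606·0.0000 + 0.4394·30.0000] = 11.9275
Node d (S = 84.56): V_d = e^(−0.1)·[0.5606·30.0000 + 0.4394·90.4098] = 51.1630
Node 0 (S = 120): V_0 = e^(−0.1)·[0.5606·11.9275 + 0.4394·51.1630] = 26.3918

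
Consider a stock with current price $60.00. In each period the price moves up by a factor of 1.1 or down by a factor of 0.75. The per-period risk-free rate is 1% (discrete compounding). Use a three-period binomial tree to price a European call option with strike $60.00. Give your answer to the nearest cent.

Risk-neutral probability p = (1 + 0.01 − 0.75)/(1.1 − 0.75) = 0.2600/0.3500 = 0.7429
Terminal stock prices: S_uuu = 79.86, S_uud = 54.45, S_udd = 37.12, S_ddd = 25.31
Terminal payoffs (S − K): max(19.86, 0) = 19.86, max(-5.55, 0) = 0, max(-22.88, 0) = 0, max(-34.69, 0) = 0
Node uu (S = 72.6): V_uu = 1/1.01·[0.7429·19.8600 + 0.2571·0.0000] = 14.6071
Node ud (S = 49.5): V_ud = 1/1.01·[0.7429·0.0000 + 0.2571·0.0000] = 0.0000
Node dd (S = 33.75): V_dd = 1/1.01·[0.7429·0.0000 + 0.2571·0.0000] = 0.0000
Node u (S = 66): V_u = 1/1.01·[0.7429·14.6071 + 0.2571·0.0000] = 10.7435
Node d (S = 45): V_d = 1/1.01·[0.7429·0.0000 + 0.2571·0.0000] = 0.0000
Node 0 (S = 60): V_0 = 1/1.01·[0.7429·10.7435 + 0.2571·0.0000] = 7.9019

$7.90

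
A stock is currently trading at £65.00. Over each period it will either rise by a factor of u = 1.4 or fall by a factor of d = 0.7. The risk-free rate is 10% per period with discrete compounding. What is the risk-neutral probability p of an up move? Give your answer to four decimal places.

p = 0.5714

Risk-neutral probability p = (1 + 0.1 − 0.7)/(1.4 − 0.7) = 0.4000/0.7000 = 0.5714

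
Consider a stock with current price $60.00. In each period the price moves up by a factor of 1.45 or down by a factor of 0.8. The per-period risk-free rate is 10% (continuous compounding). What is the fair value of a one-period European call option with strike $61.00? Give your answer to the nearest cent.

Risk-neutral probability p = (e^0.1 − 0.8)/(1.45 − 0.8) = 0.3052/0.6500 = 0.4695
Terminal stock prices: S_u = 87, S_d = 48
Terminal payoffs (S − K): max(26, 0) = 26, max(-13, 0) = 0
Node 0 (S = 60): V_0 = e^(−0.1)·[0.4695·26.0000 + 0.5305·0.0000] = 11.0452

$11.05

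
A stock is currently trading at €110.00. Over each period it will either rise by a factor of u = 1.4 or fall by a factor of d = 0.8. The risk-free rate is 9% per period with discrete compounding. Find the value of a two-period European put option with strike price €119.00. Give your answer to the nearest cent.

Risk-neutral probability p = (1 + 0.09 − 0.8)/(1.4 − 0.8) = 0.2900/0.6000 = 0.4833
Terminal stock prices: S_uu = 215.6, S_ud = 123.2, S_dd = 70.4
Terminal payoffs (K − S): max(-96.6, 0) = 0, max(-4.2, 0) = 0, max(48.6, 0) = 48.6
Node u (S = 154): V_u = 1/1.09·[0.4833·0.0000 + 0.5167·0.0000] = 0.0000
Node d (S = 88): V_d = 1/1.09·[0.4833·0.0000 + 0.5167·48.6000] = 23.0367
Node 0 (S = 110): V_0 = 1/1.09·[0.4833·0.0000 + 0.5167·23.0367] = 10.9195

€10.92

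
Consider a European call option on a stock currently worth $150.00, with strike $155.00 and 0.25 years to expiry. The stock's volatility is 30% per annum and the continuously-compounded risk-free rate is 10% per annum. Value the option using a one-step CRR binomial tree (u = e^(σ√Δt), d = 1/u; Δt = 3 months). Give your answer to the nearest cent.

$10.28

CRR parameters: u = e^(σ√Δt) = e^(0.3·√0.25) = 1.1618, d = 1/u = 0.8607
Per-period rate: rΔt = 0.1·0.25 = 0.025, so R = e^0.025 = 1.0253
Risk-neutral probability p = (e^0.025 − 0.8607)/(1.1618 − 0.8607) = 0.1646/0.3011 = 0.5466
Terminal stock prices: S_u = 174.3, S_d = 129.1
Terminal payoffs (S − K): max(19.28, 0) = 19.28, max(-25.89, 0) = 0
Node 0 (S = 150): V_0 = e^(−0.025)·[0.5466·19.2751 + 0.4534·0.0000] = 10.2764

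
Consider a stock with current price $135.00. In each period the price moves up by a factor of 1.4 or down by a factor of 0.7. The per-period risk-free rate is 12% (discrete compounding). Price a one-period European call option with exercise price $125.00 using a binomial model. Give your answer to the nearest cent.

Risk-neutral probability p = (1 + 0.12 − 0.7)/(1.4 − 0.7) = 0.4200/0.7000 = 0.6000
Terminal stock prices: S_u = 189, S_d = 94.5
Terminal payoffs (S − K): max(64, 0) = 64, max(-30.5, 0) = 0
Node 0 (S = 135): V_0 = 1/1.12·[0.6000·64.0000 + 0.4000·0.0000] = 34.2857

$34.29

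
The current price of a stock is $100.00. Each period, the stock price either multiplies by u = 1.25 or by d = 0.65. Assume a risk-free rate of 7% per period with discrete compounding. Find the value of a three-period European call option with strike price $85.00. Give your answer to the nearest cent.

$36.85

Risk-neutral probability p = (1 + 0.07 − 0.65)/(1.25 − 0.65) = 0.4200/0.6000 = 0.7000
Terminal stock prices: S_uuu = 195.3, S_uud = 101.6, S_udd = 52.81, S_ddd = 27.46
Terminal payoffs (S − K): max(110.3, 0) = 110.3, max(16.56, 0) = 16.56, max(-32.19, 0) = 0, max(-57.54, 0) = 0
Node uu (S = 156.2): V_uu = 1/1.07·[0.7000·110.3125 + 0.3000·16.5625] = 76.8107
Node ud (S = 81.25): V_ud = 1/1.07·[0.7000·16.5625 + 0.3000·0.0000] = 10.8353
Node dd (S = 42.25): V_dd = 1/1.07·[0.7000·0.0000 + 0.3000·0.0000] = 0.0000
Node u (S = 125): V_u = 1/1.07·[0.7000·76.8107 + 0.3000·10.8353] = 53.2880
Node d (S = 65): V_d = 1/1.07·[0.7000·10.8353 + 0.3000·0.0000] = 7.0885
Node 0 (S = 100): V_0 = 1/1.07·[0.7000·53.2880 + 0.3000·7.0885] = 36.8487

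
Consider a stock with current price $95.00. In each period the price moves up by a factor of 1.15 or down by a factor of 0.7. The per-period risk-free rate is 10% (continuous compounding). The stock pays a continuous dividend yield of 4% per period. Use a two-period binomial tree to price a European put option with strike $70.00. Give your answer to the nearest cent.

$0.74

Per-period risk-free factor R = e^0.1 = 1.1052; dividend-adjusted growth = e^(0.1−0.04) = 1.0618.
Risk-neutral probability p = (1.0618 − 0.7)/(1.15 − 0.7) = 0.3618/0.4500 = 0.8041
Terminal stock prices: S_uu = 125.6, S_ud = 76.47, S_dd = 46.55
Terminal payoffs (K − S): max(-55.64, 0) = 0, max(-6.475, 0) = 0, max(23.45, 0) = 23.45
Node u (S = 109.2): V_u = e^(−0.1)·[0.8041·0.0000 + 0.1959·0.0000] = 0.0000
Node d (S = 66.5): V_d = e^(−0.1)·[0.8041·0.0000 + 0.1959·23.4500] = 4.1571
Node 0 (S = 95): V_0 = e^(−0.1)·[0.8041·0.0000 + 0.1959·4.1571] = 0.7369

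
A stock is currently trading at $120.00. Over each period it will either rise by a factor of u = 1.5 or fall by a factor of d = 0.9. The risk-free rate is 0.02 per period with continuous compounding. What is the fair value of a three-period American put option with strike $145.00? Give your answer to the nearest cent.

Risk-neutral probability p = (e^0.02 − 0.9)/(1.5 − 0.9) = 0.1202/0.6000 = 0.2003
Terminal stock prices: S_uuu = 405, S_uud = 243, S_udd = 145.8, S_ddd = 87.48
Terminal payoffs (K − S): max(-260, 0) = 0, max(-98, 0) = 0, max(-0.8, 0) = 0, max(57.52, 0) = 57.52
Node uu (S = 270): continuation = e^(−0.02)·[0.2003·0.0000 + 0.7997·0.0000] = 0.0000; exercise value = 0.0000 ≤ continuation, so V_uu = 0.0000
Node ud (S = 162): continuation = e^(−0.02)·[0.2003·0.0000 + 0.7997·0.0000] = 0.0000; exercise value = 0.0000 ≤ continuation, so V_ud = 0.0000
Node dd (S = 97.2): continuation = e^(−0.02)·[0.2003·0.0000 + 0.7997·57.5200] = 45.0859; exercise value = 47.8000 > continuation, so V_dd = 47.8000 (exercise)
Node u (S = 180): continuation = e^(−0.02)·[0.2003·0.0000 + 0.7997·0.0000] = 0.0000; exercise value = 0.0000 ≤ continuation, so V_u = 0.0000
Node d (S = 108): continuation = e^(−0.02)·[0.2003·0.0000 + 0.7997·47.8000] = 37.4671; exercise value = 37.0000 ≤ continuation, so V_d = 37.4671
Node 0 (S = 120): continuation = e^(−0.02)·[0.2003·0.0000 + 0.7997·37.4671] = 29.3678; exercise value = 25.0000 ≤ continuation, so V_0 = 29.3678

$29.37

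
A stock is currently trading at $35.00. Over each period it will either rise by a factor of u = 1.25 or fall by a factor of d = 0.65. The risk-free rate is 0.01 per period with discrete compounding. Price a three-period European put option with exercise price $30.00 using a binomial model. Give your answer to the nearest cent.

Risk-neutral probability p = (1 + 0.01 − 0.65)/(1.25 − 0.65) = 0.3600/0.6000 = 0.6000
Terminal stock prices: S_uuu = 68.36, S_uud = 35.55, S_udd = 18.48, S_ddd = 9.612
Terminal payoffs (K − S): max(-38.36, 0) = 0, max(-5.547, 0) = 0, max(11.52, 0) = 11.52, max(20.39, 0) = 20.39
Node uu (S = 54.69): V_uu = 1/1.01·[0.6000·0.0000 + 0.4000·0.0000] = 0.0000
Node ud (S = 28.44): V_ud = 1/1.01·[0.6000·0.0000 + 0.4000·11.5156] = 4.5606
Node dd (S = 14.79): V_dd = 1/1.01·[0.6000·11.5156 + 0.4000·20.3881] = 14.9155
Node u (S = 43.75): V_u = 1/1.01·[0.6000·0.0000 + 0.4000·4.5606] = 1.8062
Node d (S = 22.75): V_d = 1/1.01·[0.6000·4.5606 + 0.4000·14.9155] = 8.6164
Node 0 (S = 35): V_0 = 1/1.01·[0.6000·1.8062 + 0.4000·8.6164] = 4.4854

$4.49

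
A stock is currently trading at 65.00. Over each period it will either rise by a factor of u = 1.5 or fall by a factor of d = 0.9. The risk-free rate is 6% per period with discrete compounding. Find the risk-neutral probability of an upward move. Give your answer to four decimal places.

Risk-neutral probability p = (1 + 0.06 − 0.9)/(1.5 − 0.9) = 0.1600/0.6000 = 0.2667

p = 0.2667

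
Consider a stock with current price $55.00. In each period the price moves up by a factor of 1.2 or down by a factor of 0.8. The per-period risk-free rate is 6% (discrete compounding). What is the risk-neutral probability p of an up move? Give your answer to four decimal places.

p = 0.6500

Risk-neutral probability p = (1 + 0.06 − 0.8)/(1.2 − 0.8) = 0.2600/0.4000 = 0.6500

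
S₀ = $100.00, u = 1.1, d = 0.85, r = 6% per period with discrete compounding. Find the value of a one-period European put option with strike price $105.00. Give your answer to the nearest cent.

$3.02

Risk-neutral probability p = (1 + 0.06 − 0.85)/(1.1 − 0.85) = 0.2100/0.2500 = 0.8400
Terminal stock prices: S_u = 110, S_d = 85
Terminal payoffs (K − S): max(-5, 0) = 0, max(20, 0) = 20
Node 0 (S = 100): V_0 = 1/1.06·[0.8400·0.0000 + 0.1600·20.0000] = 3.0189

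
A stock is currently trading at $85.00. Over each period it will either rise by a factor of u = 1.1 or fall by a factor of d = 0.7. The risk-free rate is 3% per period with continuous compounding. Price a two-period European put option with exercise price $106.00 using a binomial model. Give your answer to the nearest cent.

$14.83

Risk-neutral probability p = (e^0.03 − 0.7)/(1.1 − 0.7) = 0.3305/0.4000 = 0.8261
Terminal stock prices: S_uu = 102.9, S_ud = 65.45, S_dd = 41.65
Terminal payoffs (K − S): max(3.15, 0) = 3.15, max(40.55, 0) = 40.55, max(64.35, 0) = 64.35
Node u (S = 93.5): V_u = e^(−0.03)·[0.8261·3.1500 + 0.1739·40.5500] = 9.3672
Node d (S = 59.5): V_d = e^(−0.03)·[0.8261·40.5500 + 0.1739·64.3500] = 43.3672
Node 0 (S = 85): V_0 = e^(−0.03)·[0.8261·9.3672 + 0.1739·43.3672] = 14.8270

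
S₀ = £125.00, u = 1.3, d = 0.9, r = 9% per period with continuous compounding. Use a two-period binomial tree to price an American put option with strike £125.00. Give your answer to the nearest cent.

Risk-neutral probability p = (e^0.09 − 0.9)/(1.3 − 0.9) = 0.1942/0.4000 = 0.4854
Terminal stock prices: S_uu = 211.3, S_ud = 146.2, S_dd = 101.2
Terminal payoffs (K − S): max(-86.25, 0) = 0, max(-21.25, 0) = 0, max(23.75, 0) = 23.75
Node u (S = 162.5): continuation = e^(−0.09)·[0.4854·0.0000 + 0.5146·0.0000] = 0.0000; exercise value = 0.0000 ≤ continuation, so V_u = 0.0000
Node d (S = 112.5): continuation = e^(−0.09)·[0.4854·0.0000 + 0.5146·23.7500] = 11.1691; exercise value = 12.5000 > continuation, so V_d = 12.5000 (exercise)
Node 0 (S = 125): continuation = e^(−0.09)·[0.4854·0.0000 + 0.5146·12.5000] = 5.8785; exercise value = 0.0000 ≤ continuation, so V_0 = 5.8785

£5.88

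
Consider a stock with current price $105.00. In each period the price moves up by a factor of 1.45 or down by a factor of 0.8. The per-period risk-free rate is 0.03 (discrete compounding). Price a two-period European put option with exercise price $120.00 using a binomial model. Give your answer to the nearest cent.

Risk-neutral probability p = (1 + 0.03 − 0.8)/(1.45 − 0.8) = 0.2300/0.6500 = 0.3538
Terminal stock prices: S_uu = 220.8, S_ud = 121.8, S_dd = 67.2
Terminal payoffs (K − S): max(-100.8, 0) = 0, max(-1.8, 0) = 0, max(52.8, 0) = 52.8
Node u (S = 152.2): V_u = 1/1.03·[0.3538·0.0000 + 0.6462·0.0000] = 0.0000
Node d (S = 84): V_d = 1/1.03·[0.3538·0.0000 + 0.6462·52.8000] = 33.1232
Node 0 (S = 105): V_0 = 1/1.03·[0.3538·0.0000 + 0.6462·33.1232] = 20.7793

$20.78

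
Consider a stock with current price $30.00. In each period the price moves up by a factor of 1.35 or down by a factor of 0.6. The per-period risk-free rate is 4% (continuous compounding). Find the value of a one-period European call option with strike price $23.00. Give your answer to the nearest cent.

Risk-neutral probability p = (e^0.04 − 0.6)/(1.35 − 0.6) = 0.4408/0.7500 = 0.5877
Terminal stock prices: S_u = 40.5, S_d = 18
Terminal payoffs (S − K): max(17.5, 0) = 17.5, max(-5, 0) = 0
Node 0 (S = 30): V_0 = e^(−0.04)·[0.5877·17.5000 + 0.4123·0.0000] = 9.8823

$9.88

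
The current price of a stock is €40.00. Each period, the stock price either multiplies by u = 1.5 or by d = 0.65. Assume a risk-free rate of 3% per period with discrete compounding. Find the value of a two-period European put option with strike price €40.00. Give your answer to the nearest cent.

€7.12

Risk-neutral probability p = (1 + 0.03 − 0.65)/(1.5 − 0.65) = 0.3800/0.8500 = 0.4471
Terminal stock prices: S_uu = 90, S_ud = 39, S_dd = 16.9
Terminal payoffs (K − S): max(-50, 0) = 0, max(1, 0) = 1, max(23.1, 0) = 23.1
Node u (S = 60): V_u = 1/1.03·[0.4471·0.0000 + 0.5529·1.0000] = 0.5368
Node d (S = 26): V_d = 1/1.03·[0.4471·1.0000 + 0.5529·23.1000] = 12.8350
Node 0 (S = 40): V_0 = 1/1.03·[0.4471·0.5368 + 0.5529·12.8350] = 7.1233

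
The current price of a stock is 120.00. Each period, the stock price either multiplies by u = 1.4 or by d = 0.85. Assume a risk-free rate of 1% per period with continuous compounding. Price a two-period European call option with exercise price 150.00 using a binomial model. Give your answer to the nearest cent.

Risk-neutral probability p = (e^0.01 − 0.85)/(1.4 − 0.85) = 0.1601/0.5500 = 0.2910
Terminal stock prices: S_uu = 235.2, S_ud = 142.8, S_dd = 86.7
Terminal payoffs (S − K): max(85.2, 0) = 85.2, max(-7.2, 0) = 0, max(-63.3, 0) = 0
Node u (S = 168): V_u = e^(−0.01)·[0.2910·85.2000 + 0.7090·0.0000] = 24.5465
Node d (S = 102): V_d = e^(−0.01)·[0.2910·0.0000 + 0.7090·0.0000] = 0.0000
Node 0 (S = 120): V_0 = e^(−0.01)·[0.2910·24.5465 + 0.7090·0.0000] = 7.0720

7.07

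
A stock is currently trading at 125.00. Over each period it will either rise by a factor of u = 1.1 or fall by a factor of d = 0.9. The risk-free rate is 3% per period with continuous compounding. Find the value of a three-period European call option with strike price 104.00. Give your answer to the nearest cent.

30.45

Risk-neutral probability p = (e^0.03 − 0.9)/(1.1 − 0.9) = 0.1305/0.2000 = 0.6523
Terminal stock prices: S_uuu = 166.4, S_uud = 136.1, S_udd = 111.4, S_ddd = 91.13
Terminal payoffs (S − K): max(62.38, 0) = 62.38, max(32.13, 0) = 32.13, max(7.375, 0) = 7.375, max(-12.87, 0) = 0
Node uu (S = 151.3): V_uu = e^(−0.03)·[0.6523·62.3750 + 0.3477·32.1250] = 50.3237
Node ud (S = 123.8): V_ud = e^(−0.03)·[0.6523·32.1250 + 0.3477·7.3750] = 22.8237
Node dd (S = 101.2): V_dd = e^(−0.03)·[0.6523·7.3750 + 0.3477·0.0000] = 4.6683
Node u (S = 137.5): V_u = e^(−0.03)·[0.6523·50.3237 + 0.3477·22.8237] = 39.5565
Node d (S = 112.5): V_d = e^(−0.03)·[0.6523·22.8237 + 0.3477·4.6683] = 16.0226
Node 0 (S = 125): V_0 = e^(−0.03)·[0.6523·39.5565 + 0.3477·16.0226] = 30.4459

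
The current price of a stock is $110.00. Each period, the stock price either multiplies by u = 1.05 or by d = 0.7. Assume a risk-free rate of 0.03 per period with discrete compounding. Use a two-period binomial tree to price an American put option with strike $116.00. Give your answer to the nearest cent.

$6.00

Risk-neutral probability p = (1 + 0.03 − 0.7)/(1.05 − 0.7) = 0.3300/0.3500 = 0.9429
Terminal stock prices: S_uu = 121.3, S_ud = 80.85, S_dd = 53.9
Terminal payoffs (K − S): max(-5.275, 0) = 0, max(35.15, 0) = 35.15, max(62.1, 0) = 62.1
Node u (S = 115.5): continuation = 1/1.03·[0.9429·0.0000 + 0.0571·35.1500] = 1.9501; exercise value = 0.5000 ≤ continuation, so V_u = 1.9501
Node d (S = 77): continuation = 1/1.03·[0.9429·35.1500 + 0.0571·62.1000] = 35.6214; exercise value = 39.0000 > continuation, so V_d = 39.0000 (exercise)
Node 0 (S = 110): continuation = 1/1.03·[0.9429·1.9501 + 0.0571·39.0000] = 3.9487; exercise value = 6.0000 > continuation, so V_0 = 6.0000 (exercise)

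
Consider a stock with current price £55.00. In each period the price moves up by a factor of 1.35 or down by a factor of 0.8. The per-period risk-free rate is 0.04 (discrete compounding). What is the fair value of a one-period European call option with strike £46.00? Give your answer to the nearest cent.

£11.85

Risk-neutral probability p = (1 + 0.04 − 0.8)/(1.35 − 0.8) = 0.2400/0.5500 = 0.4364
Terminal stock prices: S_u = 74.25, S_d = 44
Terminal payoffs (S − K): max(28.25, 0) = 28.25, max(-2, 0) = 0
Node 0 (S = 55): V_0 = 1/1.04·[0.4364·28.2500 + 0.5636·0.0000] = 11.8531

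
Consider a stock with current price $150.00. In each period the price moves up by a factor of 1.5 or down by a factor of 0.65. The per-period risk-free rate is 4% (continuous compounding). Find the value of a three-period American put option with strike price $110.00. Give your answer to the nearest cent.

Risk-neutral probability p = (e^0.04 − 0.65)/(1.5 − 0.65) = 0.3908/0.8500 = 0.4598
Terminal stock prices: S_uuu = 506.2, S_uud = 219.4, S_udd = 95.06, S_ddd = 41.19
Terminal payoffs (K − S): max(-396.2, 0) = 0, max(-109.4, 0) = 0, max(14.94, 0) = 14.94, max(68.81, 0) = 68.81
Node uu (S = 337.5): continuation = e^(−0.04)·[0.4598·0.0000 + 0.5402·0.0000] = 0.0000; exercise value = 0.0000 ≤ continuation, so V_uu = 0.0000
Node ud (S = 146.2): continuation = e^(−0.04)·[0.4598·0.0000 + 0.5402·14.9375] = 7.7532; exercise value = 0.0000 ≤ continuation, so V_ud = 7.7532
Node dd (S = 63.38): continuation = e^(−0.04)·[0.4598·14.9375 + 0.5402·68.8063] = 42.3118; exercise value = 46.6250 > continuation, so V_dd = 46.6250 (exercise)
Node u (S = 225): continuation = e^(−0.04)·[0.4598·0.0000 + 0.5402·7.7532] = 4.0242; exercise value = 0.0000 ≤ continuation, so V_u = 4.0242
Node d (S = 97.5): continuation = e^(−0.04)·[0.4598·7.7532 + 0.5402·46.6250] = 27.6252; exercise value = 12.5000 ≤ continuation, so V_d = 27.6252
Node 0 (S = 150): continuation = e^(−0.04)·[0.4598·4.0242 + 0.5402·27.6252] = 16.1163; exercise value = 0.0000 ≤ continuation, so V_0 = 16.1163

$16.12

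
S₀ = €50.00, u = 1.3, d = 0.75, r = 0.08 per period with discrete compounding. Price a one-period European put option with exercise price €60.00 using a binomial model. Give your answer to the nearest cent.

€8.33

Risk-neutral probability p = (1 + 0.08 − 0.75)/(1.3 − 0.75) = 0.3300/0.5500 = 0.6000
Terminal stock prices: S_u = 65, S_d = 37.5
Terminal payoffs (K − S): max(-5, 0) = 0, max(22.5, 0) = 22.5
Node 0 (S = 50): V_0 = 1/1.08·[0.6000·0.0000 + 0.4000·22.5000] = 8.3333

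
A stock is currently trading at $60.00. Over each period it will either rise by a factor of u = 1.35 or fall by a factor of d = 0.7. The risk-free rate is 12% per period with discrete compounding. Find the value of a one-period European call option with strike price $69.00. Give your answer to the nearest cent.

Risk-neutral probability p = (1 + 0.12 − 0.7)/(1.35 − 0.7) = 0.4200/0.6500 = 0.6462
Terminal stock prices: S_u = 81, S_d = 42
Terminal payoffs (S − K): max(12, 0) = 12, max(-27, 0) = 0
Node 0 (S = 60): V_0 = 1/1.12·[0.6462·12.0000 + 0.3538·0.0000] = 6.9231

$6.92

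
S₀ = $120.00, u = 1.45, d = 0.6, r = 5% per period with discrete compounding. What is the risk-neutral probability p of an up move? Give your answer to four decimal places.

p = 0.5294

Risk-neutral probability p = (1 + 0.05 − 0.6)/(1.45 − 0.6) = 0.4500/0.8500 = 0.5294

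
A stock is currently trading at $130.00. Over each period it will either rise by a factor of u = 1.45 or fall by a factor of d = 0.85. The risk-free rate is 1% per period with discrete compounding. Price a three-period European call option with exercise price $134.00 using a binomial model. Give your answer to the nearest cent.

$20.67

Risk-neutral probability p = (1 + 0.01 − 0.85)/(1.45 − 0.85) = 0.1600/0.6000 = 0.2667
Terminal stock prices: S_uuu = 396.3, S_uud = 232.3, S_udd = 136.2, S_ddd = 79.84
Terminal payoffs (S − K): max(262.3, 0) = 262.3, max(98.33, 0) = 98.33, max(2.191, 0) = 2.191, max(-54.16, 0) = 0
Node uu (S = 273.3): V_uu = 1/1.01·[0.2667·262.3212 + 0.7333·98.3262] = 140.6517
Node ud (S = 160.2): V_ud = 1/1.01·[0.2667·98.3262 + 0.7333·2.1912] = 27.5517
Node dd (S = 93.92): V_dd = 1/1.01·[0.2667·2.1912 + 0.7333·0.0000] = 0.5785
Node u (S = 188.5): V_u = 1/1.01·[0.2667·140.6517 + 0.7333·27.5517] = 57.1403
Node d (S = 110.5): V_d = 1/1.01·[0.2667·27.5517 + 0.7333·0.5785] = 7.6945
Node 0 (S = 130): V_0 = 1/1.01·[0.2667·57.1403 + 0.7333·7.6945] = 20.6733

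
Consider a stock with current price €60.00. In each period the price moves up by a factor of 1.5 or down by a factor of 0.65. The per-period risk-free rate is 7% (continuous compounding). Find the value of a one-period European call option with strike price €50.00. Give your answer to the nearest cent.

Risk-neutral probability p = (e^0.07 − 0.65)/(1.5 − 0.65) = 0.4225/0.8500 = 0.4971
Terminal stock prices: S_u = 90, S_d = 39
Terminal payoffs (S − K): max(40, 0) = 40, max(-11, 0) = 0
Node 0 (S = 60): V_0 = e^(−0.07)·[0.4971·40.0000 + 0.5029·0.0000] = 18.5385

€18.54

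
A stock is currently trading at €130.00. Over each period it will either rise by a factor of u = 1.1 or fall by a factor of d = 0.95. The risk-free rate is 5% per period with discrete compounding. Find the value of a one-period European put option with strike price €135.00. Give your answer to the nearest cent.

Risk-neutral probability p = (1 + 0.05 − 0.95)/(1.1 − 0.95) = 0.1000/0.1500 = 0.6667
Terminal stock prices: S_u = 143, S_d = 123.5
Terminal payoffs (K − S): max(-8, 0) = 0, max(11.5, 0) = 11.5
Node 0 (S = 130): V_0 = 1/1.05·[0.6667·0.0000 + 0.3333·11.5000] = 3.6508

€3.65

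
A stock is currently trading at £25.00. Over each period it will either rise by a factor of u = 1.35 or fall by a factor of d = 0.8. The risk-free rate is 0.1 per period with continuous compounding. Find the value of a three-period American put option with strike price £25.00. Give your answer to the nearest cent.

£2.29

Risk-neutral probability p = (e^0.1 − 0.8)/(1.35 − 0.8) = 0.3052/0.5500 = 0.5549
Terminal stock prices: S_uuu = 61.51, S_uud = 36.45, S_udd = 21.6, S_ddd = 12.8
Terminal payoffs (K − S): max(-36.51, 0) = 0, max(-11.45, 0) = 0, max(3.4, 0) = 3.4, max(12.2, 0) = 12.2
Node uu (S = 45.56): continuation = e^(−0.1)·[0.5549·0.0000 + 0.4451·0.0000] = 0.0000; exercise value = 0.0000 ≤ continuation, so V_uu = 0.0000
Node ud (S = 27): continuation = e^(−0.1)·[0.5549·0.0000 + 0.4451·3.4000] = 1.3695; exercise value = 0.0000 ≤ continuation, so V_ud = 1.3695
Node dd (S = 16): continuation = e^(−0.1)·[0.5549·3.4000 + 0.4451·12.2000] = 6.6209; exercise value = 9.0000 > continuation, so V_dd = 9.0000 (exercise)
Node u (S = 33.75): continuation = e^(−0.1)·[0.5549·0.0000 + 0.4451·1.3695] = 0.5516; exercise value = 0.0000 ≤ continuation, so V_u = 0.5516
Node d (S = 20): continuation = e^(−0.1)·[0.5549·1.3695 + 0.4451·9.0000] = 4.3126; exercise value = 5.0000 > continuation, so V_d = 5.0000 (exercise)
Node 0 (S = 25): continuation = e^(−0.1)·[0.5549·0.5516 + 0.4451·5.0000] = 2.2908; exercise value = 0.0000 ≤ continuation, so V_0 = 2.2908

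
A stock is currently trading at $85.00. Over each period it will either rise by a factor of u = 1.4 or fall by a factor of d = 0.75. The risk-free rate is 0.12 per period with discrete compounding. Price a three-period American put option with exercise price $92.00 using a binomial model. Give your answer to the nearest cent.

$12.75

Risk-neutral probability p = (1 + 0.12 − 0.75)/(1.4 − 0.75) = 0.3700/0.6500 = 0.5692
Terminal stock prices: S_uuu = 233.2, S_uud = 124.9, S_udd = 66.94, S_ddd = 35.86
Terminal payoffs (K − S): max(-141.2, 0) = 0, max(-32.95, 0) = 0, max(25.06, 0) = 25.06, max(56.14, 0) = 56.14
Node uu (S = 166.6): continuation = 1/1.12·[0.5692·0.0000 + 0.4308·0.0000] = 0.0000; exercise value = 0.0000 ≤ continuation, so V_uu = 0.0000
Node ud (S = 89.25): continuation = 1/1.12·[0.5692·0.0000 + 0.4308·25.0625] = 9.6394; exercise value = 2.7500 ≤ continuation, so V_ud = 9.6394
Node dd (S = 47.81): continuation = 1/1.12·[0.5692·25.0625 + 0.4308·56.1406] = 34.3304; exercise value = 44.1875 > continuation, so V_dd = 44.1875 (exercise)
Node u (S = 119): continuation = 1/1.12·[0.5692·0.0000 + 0.4308·9.6394] = 3.7075; exercise value = 0.0000 ≤ continuation, so V_u = 3.7075
Node d (S = 63.75): continuation = 1/1.12·[0.5692·9.6394 + 0.4308·44.1875] = 21.8943; exercise value = 28.2500 > continuation, so V_d = 28.2500 (exercise)
Node 0 (S = 85): continuation = 1/1.12·[0.5692·3.7075 + 0.4308·28.2500] = 12.7497; exercise value = 7.0000 ≤ continuation, so V_0 = 12.7497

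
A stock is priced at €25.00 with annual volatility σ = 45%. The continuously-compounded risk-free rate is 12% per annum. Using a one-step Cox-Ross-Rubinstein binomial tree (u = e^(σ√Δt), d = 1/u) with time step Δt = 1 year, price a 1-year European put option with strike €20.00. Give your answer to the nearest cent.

€1.71

CRR parameters: u = e^(σ√Δt) = e^(0.45·√1) = 1.5683, d = 1/u = 0.6376
Per-period rate: rΔt = 0.12·1 = 0.12, so R = e^0.12 = 1.1275
Risk-neutral probability p = (e^0.12 − 0.6376)/(1.5683 − 0.6376) = 0.4899/0.9307 = 0.5264
Terminal stock prices: S_u = 39.21, S_d = 15.94
Terminal payoffs (K − S): max(-19.21, 0) = 0, max(4.059, 0) = 4.059
Node 0 (S = 25): V_0 = e^(−0.12)·[0.5264·0.0000 + 0.4736·4.0593] = 1.7053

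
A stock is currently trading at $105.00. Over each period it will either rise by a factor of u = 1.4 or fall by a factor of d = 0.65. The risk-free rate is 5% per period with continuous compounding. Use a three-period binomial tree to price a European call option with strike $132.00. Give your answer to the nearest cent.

Risk-neutral probability p = (e^0.05 − 0.65)/(1.4 − 0.65) = 0.4013/0.7500 = 0.5350
Terminal stock prices: S_uuu = 288.1, S_uud = 133.8, S_udd = 62.11, S_ddd = 28.84
Terminal payoffs (S − K): max(156.1, 0) = 156.1, max(1.77, 0) = 1.77, max(-69.89, 0) = 0, max(-103.2, 0) = 0
Node uu (S = 205.8): V_uu = e^(−0.05)·[0.5350·156.1200 + 0.4650·1.7700] = 80.2377
Node ud (S = 95.55): V_ud = e^(−0.05)·[0.5350·1.7700 + 0.4650·0.0000] = 0.9008
Node dd (S = 44.36): V_dd = e^(−0.05)·[0.5350·0.0000 + 0.4650·0.0000] = 0.0000
Node u (S = 147): V_u = e^(−0.05)·[0.5350·80.2377 + 0.4650·0.9008] = 41.2342
Node d (S = 68.25): V_d = e^(−0.05)·[0.5350·0.9008 + 0.4650·0.0000] = 0.4585
Node 0 (S = 105): V_0 = e^(−0.05)·[0.5350·41.2342 + 0.4650·0.4585] = 21.1883

$21.19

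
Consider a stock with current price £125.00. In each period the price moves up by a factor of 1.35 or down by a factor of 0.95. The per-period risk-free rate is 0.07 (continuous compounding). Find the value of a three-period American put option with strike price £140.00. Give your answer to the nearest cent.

Risk-neutral probability p = (e^0.07 − 0.95)/(1.35 − 0.95) = 0.1225/0.4000 = 0.3063
Terminal stock prices: S_uuu = 307.5, S_uud = 216.4, S_udd = 152.3, S_ddd = 107.2
Terminal payoffs (K − S): max(-167.5, 0) = 0, max(-76.42, 0) = 0, max(-12.3, 0) = 0, max(32.83, 0) = 32.83
Node uu (S = 227.8): continuation = e^(−0.07)·[0.3063·0.0000 + 0.6937·0.0000] = 0.0000; exercise value = 0.0000 ≤ continuation, so V_uu = 0.0000
Node ud (S = 160.3): continuation = e^(−0.07)·[0.3063·0.0000 + 0.6937·0.0000] = 0.0000; exercise value = 0.0000 ≤ continuation, so V_ud = 0.0000
Node dd (S = 112.8): continuation = e^(−0.07)·[0.3063·0.0000 + 0.6937·32.8281] = 21.2342; exercise value = 27.1875 > continuation, so V_dd = 27.1875 (exercise)
Node u (S = 168.8): continuation = e^(−0.07)·[0.3063·0.0000 + 0.6937·0.0000] = 0.0000; exercise value = 0.0000 ≤ continuation, so V_u = 0.0000
Node d (S = 118.8): continuation = e^(−0.07)·[0.3063·0.0000 + 0.6937·27.1875] = 17.5857; exercise value = 21.2500 > continuation, so V_d = 21.2500 (exercise)
Node 0 (S = 125): continuation = e^(−0.07)·[0.3063·0.0000 + 0.6937·21.2500] = 13.7451; exercise value = 15.0000 > continuation, so V_0 = 15.0000 (exercise)

£15.00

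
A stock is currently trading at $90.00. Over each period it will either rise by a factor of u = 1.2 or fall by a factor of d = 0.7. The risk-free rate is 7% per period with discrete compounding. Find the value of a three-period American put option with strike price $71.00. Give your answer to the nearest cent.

Risk-neutral probability p = (1 + 0.07 − 0.7)/(1.2 − 0.7) = 0.3700/0.5000 = 0.7400
Terminal stock prices: S_uuu = 155.5, S_uud = 90.72, S_udd = 52.92, S_ddd = 30.87
Terminal payoffs (K − S): max(-84.52, 0) = 0, max(-19.72, 0) = 0, max(18.08, 0) = 18.08, max(40.13, 0) = 40.13
Node uu (S = 129.6): continuation = 1/1.07·[0.7400·0.0000 + 0.2600·0.0000] = 0.0000; exercise value = 0.0000 ≤ continuation, so V_uu = 0.0000
Node ud (S = 75.6): continuation = 1/1.07·[0.7400·0.0000 + 0.2600·18.0800] = 4.3933; exercise value = 0.0000 ≤ continuation, so V_ud = 4.3933
Node dd (S = 44.1): continuation = 1/1.07·[0.7400·18.0800 + 0.2600·40.1300] = 22.2551; exercise value = 26.9000 > continuation, so V_dd = 26.9000 (exercise)
Node u (S = 108): continuation = 1/1.07·[0.7400·0.0000 + 0.2600·4.3933] = 1.0675; exercise value = 0.0000 ≤ continuation, so V_u = 1.0675
Node d (S = 63): continuation = 1/1.07·[0.7400·4.3933 + 0.2600·26.9000] = 9.5748; exercise value = 8.0000 ≤ continuation, so V_d = 9.5748
Node 0 (S = 90): continuation = 1/1.07·[0.7400·1.0675 + 0.2600·9.5748] = 3.0649; exercise value = 0.0000 ≤ continuation, so V_0 = 3.0649

$3.06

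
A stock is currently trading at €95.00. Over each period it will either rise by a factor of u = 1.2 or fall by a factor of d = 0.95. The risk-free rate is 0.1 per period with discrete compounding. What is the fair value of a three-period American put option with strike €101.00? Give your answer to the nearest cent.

Risk-neutral probability p = (1 + 0.1 − 0.95)/(1.2 − 0.95) = 0.1500/0.2500 = 0.6000
Terminal stock prices: S_uuu = 164.2, S_uud = 130, S_udd = 102.9, S_ddd = 81.45
Terminal payoffs (K − S): max(-63.16, 0) = 0, max(-28.96, 0) = 0, max(-1.885, 0) = 0, max(19.55, 0) = 19.55
Node uu (S = 136.8): continuation = 1/1.1·[0.6000·0.0000 + 0.4000·0.0000] = 0.0000; exercise value = 0.0000 ≤ continuation, so V_uu = 0.0000
Node ud (S = 108.3): continuation = 1/1.1·[0.6000·0.0000 + 0.4000·0.0000] = 0.0000; exercise value = 0.0000 ≤ continuation, so V_ud = 0.0000
Node dd (S = 85.74): continuation = 1/1.1·[0.6000·0.0000 + 0.4000·19.5494] = 7.1089; exercise value = 15.2625 > continuation, so V_dd = 15.2625 (exercise)
Node u (S = 114): continuation = 1/1.1·[0.6000·0.0000 + 0.4000·0.0000] = 0.0000; exercise value = 0.0000 ≤ continuation, so V_u = 0.0000
Node d (S = 90.25): continuation = 1/1.1·[0.6000·0.0000 + 0.4000·15.2625] = 5.5500; exercise value = 10.7500 > continuation, so V_d = 10.7500 (exercise)
Node 0 (S = 95): continuation = 1/1.1·[0.6000·0.0000 + 0.4000·10.7500] = 3.9091; exercise value = 6.0000 > continuation, so V_0 = 6.0000 (exercise)

€6.00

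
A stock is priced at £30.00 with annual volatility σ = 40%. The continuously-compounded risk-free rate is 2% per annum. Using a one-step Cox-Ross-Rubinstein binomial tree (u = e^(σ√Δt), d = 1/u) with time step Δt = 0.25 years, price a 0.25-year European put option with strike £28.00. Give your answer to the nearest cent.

£1.84

CRR parameters: u = e^(σ√Δt) = e^(0.4·√0.25) = 1.2214, d = 1/u = 0.8187
Per-period rate: rΔt = 0.02·0.25 = 0.005, so R = e^0.005 = 1.0050
Risk-neutral probability p = (e^0.005 − 0.8187)/(1.2214 − 0.8187) = 0.1863/0.4027 = 0.4626
Terminal stock prices: S_u = 36.64, S_d = 24.56
Terminal payoffs (K − S): max(-8.642, 0) = 0, max(3.438, 0) = 3.438
Node 0 (S = 30): V_0 = e^(−0.005)·[0.4626·0.0000 + 0.5374·3.4381] = 1.8384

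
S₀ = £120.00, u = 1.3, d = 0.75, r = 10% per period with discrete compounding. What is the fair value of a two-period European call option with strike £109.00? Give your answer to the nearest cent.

£34.45

Risk-neutral probability p = (1 + 0.1 − 0.75)/(1.3 − 0.75) = 0.3500/0.5500 = 0.6364
Terminal stock prices: S_uu = 202.8, S_ud = 117, S_dd = 67.5
Terminal payoffs (S − K): max(93.8, 0) = 93.8, max(8, 0) = 8, max(-41.5, 0) = 0
Node u (S = 156): V_u = 1/1.1·[0.6364·93.8000 + 0.3636·8.0000] = 56.9091
Node d (S = 90): V_d = 1/1.1·[0.6364·8.0000 + 0.3636·0.0000] = 4.6281
Node 0 (S = 120): V_0 = 1/1.1·[0.6364·56.9091 + 0.3636·4.6281] = 34.4526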